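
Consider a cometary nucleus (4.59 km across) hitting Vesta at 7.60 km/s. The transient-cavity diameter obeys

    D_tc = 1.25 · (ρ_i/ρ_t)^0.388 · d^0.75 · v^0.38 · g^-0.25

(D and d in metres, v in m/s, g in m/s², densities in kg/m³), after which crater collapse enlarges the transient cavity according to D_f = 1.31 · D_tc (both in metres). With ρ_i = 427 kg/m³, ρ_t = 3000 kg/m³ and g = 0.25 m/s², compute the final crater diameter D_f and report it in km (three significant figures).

D_f ≈ 18.1 km

In SI: d = 4590 m, v = 7600 m/s.
(ρ_i/ρ_t)^0.388 = (427/3000)^0.388 = 0.4693
d^0.75 = 4590^0.75 = 557.6
v^0.38 = 7600^0.38 = 29.83
g^-0.25 = 0.25^-0.25 = 1.414
D_tc = 1.25 × 0.4693 × 557.6 × 29.83 × 1.414 = 13800 m
D_f = 1.31 × 13800 = 18078 m
     = 18.08 km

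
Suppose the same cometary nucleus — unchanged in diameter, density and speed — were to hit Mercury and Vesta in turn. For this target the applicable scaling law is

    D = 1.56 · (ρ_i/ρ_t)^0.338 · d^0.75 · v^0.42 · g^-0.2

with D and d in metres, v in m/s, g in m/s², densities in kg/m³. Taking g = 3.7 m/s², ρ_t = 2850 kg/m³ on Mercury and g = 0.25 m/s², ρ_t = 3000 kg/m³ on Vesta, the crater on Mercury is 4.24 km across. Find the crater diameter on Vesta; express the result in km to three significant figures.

D ≈ 7.14 km

The impactor-only factors (d, v, ρ_i) cancel in the ratio, leaving D_Vesta/D_Mercury = (g_Vesta/g_Mercury)^-0.2 · (ρ_t,Mercury/ρ_t,Vesta)^0.338.
(0.25/3.7)^-0.2 = 0.06757^-0.2 = 1.714
(2850/3000)^0.338 = 0.9500^0.338 = 0.9828
Ratio = 1.714 × 0.9828 = 1.685
D_Vesta = 1.685 × 4.24 km = 7.14 km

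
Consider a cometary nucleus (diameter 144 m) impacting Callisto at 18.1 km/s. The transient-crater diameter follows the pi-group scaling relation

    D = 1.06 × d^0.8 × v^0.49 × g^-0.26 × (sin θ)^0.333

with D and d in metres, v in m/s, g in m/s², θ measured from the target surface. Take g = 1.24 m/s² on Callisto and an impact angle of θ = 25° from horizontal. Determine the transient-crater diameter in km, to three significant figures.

D ≈ 4.89 km

In SI units: v = 18100 m/s.
d^0.8 = 144^0.8 = 53.30
v^0.49 = 18100^0.49 = 122.0
g^-0.26 = 1.24^-0.26 = 0.9456
(sin 25°)^0.333 = 0.4226^0.333 = 0.7506
D = 1.06 × 53.30 × 122.0 × 0.9456 × 0.7506 = 4892 m
   = 4.892 km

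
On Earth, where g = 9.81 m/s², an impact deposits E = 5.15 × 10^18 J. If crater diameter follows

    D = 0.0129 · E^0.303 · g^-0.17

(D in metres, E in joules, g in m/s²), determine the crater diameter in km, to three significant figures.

D ≈ 4.09 km

E^0.303 = (5.15 × 10^18)^0.303 = 4.674 × 10^5
g^-0.17 = 9.81^-0.17 = 0.6783
D = 0.0129 × 4.674 × 10^5 × 0.6783 = 4090 m
   = 4.090 km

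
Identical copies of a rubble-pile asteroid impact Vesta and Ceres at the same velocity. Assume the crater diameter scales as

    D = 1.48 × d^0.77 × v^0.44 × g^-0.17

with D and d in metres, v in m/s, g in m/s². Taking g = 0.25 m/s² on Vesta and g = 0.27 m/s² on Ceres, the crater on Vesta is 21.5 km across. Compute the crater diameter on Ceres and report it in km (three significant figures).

D ≈ 21.2 km

All impactor-dependent factors cancel in the ratio, leaving D_Ceres/D_Vesta = (g_Ceres/g_Vesta)^-0.17.
(0.27/0.25)^-0.17 = 1.080^-0.17 = 0.9870
D_Ceres = 0.9870 × 21.5 km = 21.2 km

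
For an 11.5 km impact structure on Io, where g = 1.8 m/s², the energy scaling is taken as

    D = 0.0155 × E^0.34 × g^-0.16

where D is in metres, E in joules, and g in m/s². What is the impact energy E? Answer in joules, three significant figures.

Rearranging: E = [D / (0.0155 · g^-0.16)]^(1/0.34).
D = 11500 m.
g^-0.16 = 1.8^-0.16 = 0.9102
D / (0.0155 × 0.9102) = 11500 / (0.01411) = 8.150 × 10^5
E = (8.150 × 10^5)^2.9412 = 2.432 × 10^17 J

E ≈ 2.43 × 10^17 J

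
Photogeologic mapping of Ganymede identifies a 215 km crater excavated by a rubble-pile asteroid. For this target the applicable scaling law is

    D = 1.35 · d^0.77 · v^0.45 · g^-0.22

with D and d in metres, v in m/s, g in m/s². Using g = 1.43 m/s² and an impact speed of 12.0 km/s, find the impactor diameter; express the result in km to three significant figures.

d ≈ 26.1 km

Rearranging for d: d = [D / (1.35 · 12000^0.45 · 1.43^-0.22)]^(1/0.77).
D = 215000 m.
12000^0.45 = 68.49
1.43^-0.22 = 0.9243
Denominator = 1.35 × 68.49 × 0.9243 = 85.46
D / 85.46 = 215000 / 85.46 = 2516
d = 2516^(1/0.77) = 2516^1.2987 = 26092 m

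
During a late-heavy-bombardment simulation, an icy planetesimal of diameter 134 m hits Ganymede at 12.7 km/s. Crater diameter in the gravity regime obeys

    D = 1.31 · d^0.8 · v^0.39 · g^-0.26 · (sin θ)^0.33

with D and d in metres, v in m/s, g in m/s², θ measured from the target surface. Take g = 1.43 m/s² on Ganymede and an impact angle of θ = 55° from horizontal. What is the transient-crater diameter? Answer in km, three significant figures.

In SI units: v = 12700 m/s.
d^0.8 = 134^0.8 = 50.31
v^0.39 = 12700^0.39 = 39.86
g^-0.26 = 1.43^-0.26 = 0.9112
(sin 55°)^0.33 = 0.8192^0.33 = 0.9363
D = 1.31 × 50.31 × 39.86 × 0.9112 × 0.9363 = 2241 m
   = 2.241 km

D ≈ 2.24 km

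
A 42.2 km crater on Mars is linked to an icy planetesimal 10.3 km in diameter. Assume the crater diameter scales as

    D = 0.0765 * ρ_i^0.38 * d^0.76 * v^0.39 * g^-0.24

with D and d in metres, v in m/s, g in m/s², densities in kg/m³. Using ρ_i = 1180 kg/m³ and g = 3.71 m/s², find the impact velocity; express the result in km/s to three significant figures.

v ≈ 18.2 km/s

Rearranging for v: v = [D / (0.0765 · 1180^0.38 · 10300^0.76 · 3.71^-0.24)]^(1/0.39).
D = 42200 m.
1180^0.38 = 14.70
10300^0.76 = 1121
3.71^-0.24 = 0.7300
Denominator = 0.0765 × 14.70 × 1121 × 0.7300 = 920.3
D / 920.3 = 42200 / 920.3 = 45.85
v = 45.85^(1/0.39) = 45.85^2.5641 = 18190 m/s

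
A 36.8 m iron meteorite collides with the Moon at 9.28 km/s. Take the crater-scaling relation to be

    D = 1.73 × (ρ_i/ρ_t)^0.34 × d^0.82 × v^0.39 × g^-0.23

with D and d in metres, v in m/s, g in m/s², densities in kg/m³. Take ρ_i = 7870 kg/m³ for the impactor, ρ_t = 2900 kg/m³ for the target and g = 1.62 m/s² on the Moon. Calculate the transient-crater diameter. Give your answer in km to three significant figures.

In SI units: v = 9280 m/s.
(ρ_i/ρ_t)^0.34 = (7870/2900)^0.34 = 1.404
d^0.82 = 36.8^0.82 = 19.23
v^0.39 = 9280^0.39 = 35.26
g^-0.23 = 1.62^-0.23 = 0.8950
D = 1.73 × 1.404 × 19.23 × 35.26 × 0.8950 = 1474 m
   = 1.474 km

D ≈ 1.47 km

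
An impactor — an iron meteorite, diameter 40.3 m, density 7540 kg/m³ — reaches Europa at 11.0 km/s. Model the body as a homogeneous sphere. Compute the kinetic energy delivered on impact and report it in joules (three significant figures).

v = 11000 m/s.
Mass m = (π/6) ρ d³ = (π/6) × 7540 × (40.3)³ = 2.584 × 10^8 kg
E = ½ m v² = 0.5 × 2.584 × 10^8 × (11000)² = 1.563 × 10^16 J

E ≈ 1.56 × 10^16 J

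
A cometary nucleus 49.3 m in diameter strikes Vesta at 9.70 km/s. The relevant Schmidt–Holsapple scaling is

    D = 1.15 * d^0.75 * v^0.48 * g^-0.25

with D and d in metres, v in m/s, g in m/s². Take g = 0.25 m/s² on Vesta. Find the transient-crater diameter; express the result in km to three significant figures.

In SI units: v = 9700 m/s.
d^0.75 = 49.3^0.75 = 18.61
v^0.48 = 9700^0.48 = 81.97
g^-0.25 = 0.25^-0.25 = 1.414
D = 1.15 × 18.61 × 81.97 × 1.414 = 2481 m
   = 2.481 km

D ≈ 2.48 km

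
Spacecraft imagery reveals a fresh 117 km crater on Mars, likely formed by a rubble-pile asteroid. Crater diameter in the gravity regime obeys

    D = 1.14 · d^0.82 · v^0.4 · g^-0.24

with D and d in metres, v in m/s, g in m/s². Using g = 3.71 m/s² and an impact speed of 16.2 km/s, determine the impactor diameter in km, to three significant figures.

d ≈ 16.8 km

Rearranging for d: d = [D / (1.14 · 16200^0.4 · 3.71^-0.24)]^(1/0.82).
D = 117000 m.
16200^0.4 = 48.28
3.71^-0.24 = 0.7300
Denominator = 1.14 × 48.28 × 0.7300 = 40.18
D / 40.18 = 117000 / 40.18 = 2912
d = 2912^(1/0.82) = 2912^1.2195 = 16772 m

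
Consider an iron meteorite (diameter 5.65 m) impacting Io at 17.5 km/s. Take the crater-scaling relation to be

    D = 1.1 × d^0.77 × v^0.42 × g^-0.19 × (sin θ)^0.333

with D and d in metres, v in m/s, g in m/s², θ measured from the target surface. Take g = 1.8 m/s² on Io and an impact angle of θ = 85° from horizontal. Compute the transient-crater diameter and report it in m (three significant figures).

In SI units: v = 17500 m/s.
d^0.77 = 5.65^0.77 = 3.794
v^0.42 = 17500^0.42 = 60.54
g^-0.19 = 1.8^-0.19 = 0.8943
(sin 85°)^0.333 = 0.9962^0.333 = 0.9987
D = 1.1 × 3.794 × 60.54 × 0.8943 × 0.9987 = 225.7 m

D ≈ 226 m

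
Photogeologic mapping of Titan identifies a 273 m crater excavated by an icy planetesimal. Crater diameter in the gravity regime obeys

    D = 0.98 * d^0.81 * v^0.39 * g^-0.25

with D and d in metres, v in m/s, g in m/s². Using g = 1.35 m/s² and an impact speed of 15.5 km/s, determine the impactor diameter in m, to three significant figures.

d ≈ 11.0 m

Rearranging for d: d = [D / (0.98 · 15500^0.39 · 1.35^-0.25)]^(1/0.81).
15500^0.39 = 43.08
1.35^-0.25 = 0.9277
Denominator = 0.98 × 43.08 × 0.9277 = 39.17
D / 39.17 = 273 / 39.17 = 6.970
d = 6.970^(1/0.81) = 6.970^1.2346 = 10.99 m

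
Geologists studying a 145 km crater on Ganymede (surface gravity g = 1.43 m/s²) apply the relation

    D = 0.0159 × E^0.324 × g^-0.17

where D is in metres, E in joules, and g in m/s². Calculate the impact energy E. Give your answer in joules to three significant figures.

Rearranging: E = [D / (0.0159 · g^-0.17)]^(1/0.324).
D = 145000 m.
g^-0.17 = 1.43^-0.17 = 0.9410
D / (0.0159 × 0.9410) = 145000 / (0.01496) = 9.693 × 10^6
E = (9.693 × 10^6)^3.0864 = 3.656 × 10^21 J

E ≈ 3.66 × 10^21 J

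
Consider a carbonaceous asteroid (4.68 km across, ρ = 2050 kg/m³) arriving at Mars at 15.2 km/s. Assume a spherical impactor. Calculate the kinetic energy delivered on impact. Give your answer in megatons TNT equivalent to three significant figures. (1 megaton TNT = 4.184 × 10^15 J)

d = 4680 m; v = 15200 m/s.
Mass m = (π/6) ρ d³ = (π/6) × 2050 × (4680)³ = 1.100 × 10^14 kg
E = ½ m v² = 0.5 × 1.100 × 10^14 × (15200)² = 1.271 × 10^22 J
   = 1.271 × 10^22 / 4.184×10^15 = 3.038 × 10^6 Mt

E ≈ 3.04 × 10^6 Mt TNT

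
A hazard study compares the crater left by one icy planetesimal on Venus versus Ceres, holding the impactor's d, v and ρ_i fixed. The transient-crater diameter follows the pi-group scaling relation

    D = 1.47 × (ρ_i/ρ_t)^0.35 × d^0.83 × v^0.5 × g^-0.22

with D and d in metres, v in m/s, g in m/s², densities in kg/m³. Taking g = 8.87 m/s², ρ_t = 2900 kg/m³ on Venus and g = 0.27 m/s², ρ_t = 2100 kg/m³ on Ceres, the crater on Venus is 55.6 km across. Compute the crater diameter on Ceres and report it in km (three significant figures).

The impactor-only factors (d, v, ρ_i) cancel in the ratio, leaving D_Ceres/D_Venus = (g_Ceres/g_Venus)^-0.22 · (ρ_t,Venus/ρ_t,Ceres)^0.35.
(0.27/8.87)^-0.22 = 0.03044^-0.22 = 2.156
(2900/2100)^0.35 = 1.381^0.35 = 1.120
Ratio = 2.156 × 1.120 = 2.415
D_Ceres = 2.415 × 55.6 km = 134 km

D ≈ 134 km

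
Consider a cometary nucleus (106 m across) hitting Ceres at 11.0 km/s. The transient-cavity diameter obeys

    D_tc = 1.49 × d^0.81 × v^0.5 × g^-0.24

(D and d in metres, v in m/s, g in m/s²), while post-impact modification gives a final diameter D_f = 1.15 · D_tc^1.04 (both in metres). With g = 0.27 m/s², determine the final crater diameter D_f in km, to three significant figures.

v = 11000 m/s.
d^0.81 = 106^0.81 = 43.70
v^0.5 = 11000^0.5 = 104.9
g^-0.24 = 0.27^-0.24 = 1.369
D_tc = 1.49 × 43.70 × 104.9 × 1.369 = 9351 m
D_f = 1.15 × (9351)^1.04 = 15502 m
     = 15.50 km

D_f ≈ 15.5 km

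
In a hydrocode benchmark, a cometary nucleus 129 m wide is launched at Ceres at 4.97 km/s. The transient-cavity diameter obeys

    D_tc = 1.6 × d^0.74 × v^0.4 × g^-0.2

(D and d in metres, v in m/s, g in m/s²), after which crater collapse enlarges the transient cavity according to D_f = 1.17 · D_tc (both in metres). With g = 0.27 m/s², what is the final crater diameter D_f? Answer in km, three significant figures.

v = 4970 m/s.
d^0.74 = 129^0.74 = 36.46
v^0.4 = 4970^0.4 = 30.10
g^-0.2 = 0.27^-0.2 = 1.299
D_tc = 1.6 × 36.46 × 30.10 × 1.299 = 2281 m
D_f = 1.17 × 2281 = 2669 m
     = 2.669 km

D_f ≈ 2.67 km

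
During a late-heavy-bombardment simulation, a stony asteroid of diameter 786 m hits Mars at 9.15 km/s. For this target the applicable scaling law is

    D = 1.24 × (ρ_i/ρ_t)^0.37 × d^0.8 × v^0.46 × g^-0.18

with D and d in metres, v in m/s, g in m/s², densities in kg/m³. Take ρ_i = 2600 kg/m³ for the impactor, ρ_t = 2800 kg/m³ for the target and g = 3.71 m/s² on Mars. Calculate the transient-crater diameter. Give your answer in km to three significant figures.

In SI units: v = 9150 m/s.
(ρ_i/ρ_t)^0.37 = (2600/2800)^0.37 = 0.9730
d^0.8 = 786^0.8 = 207.2
v^0.46 = 9150^0.46 = 66.41
g^-0.18 = 3.71^-0.18 = 0.7898
D = 1.24 × 0.9730 × 207.2 × 66.41 × 0.7898 = 13112 m
   = 13.11 km

D ≈ 13.1 km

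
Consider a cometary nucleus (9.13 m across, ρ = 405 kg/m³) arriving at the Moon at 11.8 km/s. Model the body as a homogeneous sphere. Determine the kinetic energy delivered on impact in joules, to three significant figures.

E ≈ 1.12 × 10^13 J

v = 11800 m/s.
Mass m = (π/6) ρ d³ = (π/6) × 405 × (9.13)³ = 1.614 × 10^5 kg
E = ½ m v² = 0.5 × 1.614 × 10^5 × (11800)² = 1.124 × 10^13 J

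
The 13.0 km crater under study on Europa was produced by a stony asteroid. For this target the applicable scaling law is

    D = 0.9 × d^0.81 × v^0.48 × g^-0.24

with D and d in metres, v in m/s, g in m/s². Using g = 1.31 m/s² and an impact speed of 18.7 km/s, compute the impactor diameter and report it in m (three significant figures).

d ≈ 435 m

Rearranging for d: d = [D / (0.9 · 18700^0.48 · 1.31^-0.24)]^(1/0.81).
D = 13000 m.
18700^0.48 = 112.3
1.31^-0.24 = 0.9372
Denominator = 0.9 × 112.3 × 0.9372 = 94.72
D / 94.72 = 13000 / 94.72 = 137.2
d = 137.2^(1/0.81) = 137.2^1.2346 = 435.3 m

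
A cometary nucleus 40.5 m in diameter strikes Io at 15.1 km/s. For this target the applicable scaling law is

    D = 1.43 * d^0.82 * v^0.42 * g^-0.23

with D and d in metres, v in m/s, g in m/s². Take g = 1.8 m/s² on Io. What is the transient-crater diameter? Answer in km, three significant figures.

D ≈ 1.48 km

In SI units: v = 15100 m/s.
d^0.82 = 40.5^0.82 = 20.80
v^0.42 = 15100^0.42 = 56.91
g^-0.23 = 1.8^-0.23 = 0.8735
D = 1.43 × 20.80 × 56.91 × 0.8735 = 1479 m
   = 1.479 km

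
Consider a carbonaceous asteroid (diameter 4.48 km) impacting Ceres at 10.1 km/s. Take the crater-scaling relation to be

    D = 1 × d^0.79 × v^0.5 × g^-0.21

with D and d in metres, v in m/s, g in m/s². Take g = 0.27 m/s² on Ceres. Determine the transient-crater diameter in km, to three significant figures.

In SI units: d = 4480 m, v = 10100 m/s.
d^0.79 = 4480^0.79 = 766.5
v^0.5 = 10100^0.5 = 100.5
g^-0.21 = 0.27^-0.21 = 1.316
D = 1 × 766.5 × 100.5 × 1.316 = 1.014 × 10^5 m
   = 101.4 km

D ≈ 101 km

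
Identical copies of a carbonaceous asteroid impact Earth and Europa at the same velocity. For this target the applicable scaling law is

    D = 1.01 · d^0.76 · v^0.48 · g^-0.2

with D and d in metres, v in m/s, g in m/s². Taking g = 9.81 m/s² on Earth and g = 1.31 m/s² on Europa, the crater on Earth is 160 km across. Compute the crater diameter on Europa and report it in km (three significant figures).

All impactor-dependent factors cancel in the ratio, leaving D_Europa/D_Earth = (g_Europa/g_Earth)^-0.2.
(1.31/9.81)^-0.2 = 0.1335^-0.2 = 1.496
D_Europa = 1.496 × 160 km = 239 km

D ≈ 239 km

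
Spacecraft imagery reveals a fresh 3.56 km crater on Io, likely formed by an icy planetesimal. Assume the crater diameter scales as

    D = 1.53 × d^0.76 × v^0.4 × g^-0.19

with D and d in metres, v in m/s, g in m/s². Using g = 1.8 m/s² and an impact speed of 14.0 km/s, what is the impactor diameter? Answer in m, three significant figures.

Rearranging for d: d = [D / (1.53 · 14000^0.4 · 1.8^-0.19)]^(1/0.76).
D = 3560 m.
14000^0.4 = 45.55
1.8^-0.19 = 0.8943
Denominator = 1.53 × 45.55 × 0.8943 = 62.33
D / 62.33 = 3560 / 62.33 = 57.12
d = 57.12^(1/0.76) = 57.12^1.3158 = 204.9 m

d ≈ 205 m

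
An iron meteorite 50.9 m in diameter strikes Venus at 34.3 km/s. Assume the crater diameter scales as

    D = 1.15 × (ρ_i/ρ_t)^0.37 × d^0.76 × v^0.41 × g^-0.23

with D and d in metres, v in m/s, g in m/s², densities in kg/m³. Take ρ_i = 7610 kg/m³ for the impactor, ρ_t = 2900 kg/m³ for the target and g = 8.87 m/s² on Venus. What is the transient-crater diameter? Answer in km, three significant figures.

In SI units: v = 34300 m/s.
(ρ_i/ρ_t)^0.37 = (7610/2900)^0.37 = 1.429
d^0.76 = 50.9^0.76 = 19.82
v^0.41 = 34300^0.41 = 72.36
g^-0.23 = 8.87^-0.23 = 0.6053
D = 1.15 × 1.429 × 19.82 × 72.36 × 0.6053 = 1427 m
   = 1.427 km

D ≈ 1.43 km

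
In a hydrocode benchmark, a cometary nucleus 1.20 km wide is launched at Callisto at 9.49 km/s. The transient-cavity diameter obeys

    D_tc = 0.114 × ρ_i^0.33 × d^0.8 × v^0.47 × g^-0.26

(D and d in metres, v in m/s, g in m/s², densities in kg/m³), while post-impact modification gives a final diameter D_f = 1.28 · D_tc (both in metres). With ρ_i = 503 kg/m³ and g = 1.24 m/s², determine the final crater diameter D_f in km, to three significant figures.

In SI: d = 1200 m, v = 9490 m/s.
ρ_i^0.33 = 503^0.33 = 7.790
d^0.8 = 1200^0.8 = 290.6
v^0.47 = 9490^0.47 = 74.01
g^-0.26 = 1.24^-0.26 = 0.9456
D_tc = 0.114 × 7.790 × 290.6 × 74.01 × 0.9456 = 18060 m
D_f = 1.28 × 18060 = 23117 m
     = 23.12 km

D_f ≈ 23.1 km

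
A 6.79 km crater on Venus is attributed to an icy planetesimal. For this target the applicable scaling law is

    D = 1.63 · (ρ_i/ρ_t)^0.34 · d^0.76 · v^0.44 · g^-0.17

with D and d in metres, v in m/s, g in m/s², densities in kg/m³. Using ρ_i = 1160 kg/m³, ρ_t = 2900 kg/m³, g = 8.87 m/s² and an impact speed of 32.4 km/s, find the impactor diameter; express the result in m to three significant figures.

d ≈ 348 m

Rearranging for d: d = [D / (1.63 · (1160/2900)^0.34 · 32400^0.44 · 8.87^-0.17)]^(1/0.76).
D = 6790 m.
(1160/2900)^0.34 = 0.7323
32400^0.44 = 96.52
8.87^-0.17 = 0.6900
Denominator = 1.63 × 0.7323 × 96.52 × 0.6900 = 79.50
D / 79.50 = 6790 / 79.50 = 85.41
d = 85.41^(1/0.76) = 85.41^1.3158 = 347.9 m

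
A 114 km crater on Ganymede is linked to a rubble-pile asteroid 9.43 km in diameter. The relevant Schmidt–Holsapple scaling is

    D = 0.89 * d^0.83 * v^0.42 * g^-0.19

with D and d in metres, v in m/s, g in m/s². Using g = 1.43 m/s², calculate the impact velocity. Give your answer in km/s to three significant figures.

v ≈ 23.8 km/s

Rearranging for v: v = [D / (0.89 · 9430^0.83 · 1.43^-0.19)]^(1/0.42).
D = 114000 m.
9430^0.83 = 1990
1.43^-0.19 = 0.9343
Denominator = 0.89 × 1990 × 0.9343 = 1655
D / 1655 = 114000 / 1655 = 68.88
v = 68.88^(1/0.42) = 68.88^2.381 = 23796 m/s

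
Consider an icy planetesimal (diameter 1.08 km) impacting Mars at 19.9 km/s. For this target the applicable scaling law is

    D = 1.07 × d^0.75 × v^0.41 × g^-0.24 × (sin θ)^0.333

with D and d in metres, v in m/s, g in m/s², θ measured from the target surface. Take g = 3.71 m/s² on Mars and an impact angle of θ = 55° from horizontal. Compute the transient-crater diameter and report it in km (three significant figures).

In SI units: d = 1080 m, v = 19900 m/s.
d^0.75 = 1080^0.75 = 188.4
v^0.41 = 19900^0.41 = 57.88
g^-0.24 = 3.71^-0.24 = 0.7300
(sin 55°)^0.333 = 0.8192^0.333 = 0.9357
D = 1.07 × 188.4 × 57.88 × 0.7300 × 0.9357 = 7970 m
   = 7.970 km

D ≈ 7.97 km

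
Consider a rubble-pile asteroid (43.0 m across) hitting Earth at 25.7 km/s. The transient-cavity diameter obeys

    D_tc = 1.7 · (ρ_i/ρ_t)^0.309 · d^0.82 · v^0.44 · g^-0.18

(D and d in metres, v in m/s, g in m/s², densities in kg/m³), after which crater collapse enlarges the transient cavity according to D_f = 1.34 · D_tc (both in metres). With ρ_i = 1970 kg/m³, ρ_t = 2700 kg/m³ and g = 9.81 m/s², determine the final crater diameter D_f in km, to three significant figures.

D_f ≈ 2.61 km

v = 25700 m/s.
(ρ_i/ρ_t)^0.309 = (1970/2700)^0.309 = 0.9072
d^0.82 = 43^0.82 = 21.85
v^0.44 = 25700^0.44 = 87.17
g^-0.18 = 9.81^-0.18 = 0.6630
D_tc = 1.7 × 0.9072 × 21.85 × 87.17 × 0.6630 = 1948 m
D_f = 1.34 × 1948 = 2610 m
     = 2.610 km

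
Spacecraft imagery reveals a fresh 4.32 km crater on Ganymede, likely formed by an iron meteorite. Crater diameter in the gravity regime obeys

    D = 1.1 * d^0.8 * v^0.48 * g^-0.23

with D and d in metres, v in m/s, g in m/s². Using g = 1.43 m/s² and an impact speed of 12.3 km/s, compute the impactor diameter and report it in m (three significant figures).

d ≈ 121 m

Rearranging for d: d = [D / (1.1 · 12300^0.48 · 1.43^-0.23)]^(1/0.8).
D = 4320 m.
12300^0.48 = 91.87
1.43^-0.23 = 0.9210
Denominator = 1.1 × 91.87 × 0.9210 = 93.07
D / 93.07 = 4320 / 93.07 = 46.42
d = 46.42^(1/0.8) = 46.42^1.25 = 121.2 m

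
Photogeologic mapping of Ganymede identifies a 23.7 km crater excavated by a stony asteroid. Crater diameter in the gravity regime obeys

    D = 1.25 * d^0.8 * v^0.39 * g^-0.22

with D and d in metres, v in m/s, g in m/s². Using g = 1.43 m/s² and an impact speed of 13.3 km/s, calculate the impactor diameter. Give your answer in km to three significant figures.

Rearranging for d: d = [D / (1.25 · 13300^0.39 · 1.43^-0.22)]^(1/0.8).
D = 23700 m.
13300^0.39 = 40.58
1.43^-0.22 = 0.9243
Denominator = 1.25 × 40.58 × 0.9243 = 46.89
D / 46.89 = 23700 / 46.89 = 505.4
d = 505.4^(1/0.8) = 505.4^1.25 = 2396 m

d ≈ 2.40 km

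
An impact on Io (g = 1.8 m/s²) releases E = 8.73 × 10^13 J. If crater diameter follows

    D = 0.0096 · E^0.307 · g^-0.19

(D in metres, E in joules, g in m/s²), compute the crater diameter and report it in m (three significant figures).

E^0.307 = (8.73 × 10^13)^0.307 = 1.905 × 10^4
g^-0.19 = 1.8^-0.19 = 0.8943
D = 0.0096 × 1.905 × 10^4 × 0.8943 = 163.5 m

D ≈ 164 m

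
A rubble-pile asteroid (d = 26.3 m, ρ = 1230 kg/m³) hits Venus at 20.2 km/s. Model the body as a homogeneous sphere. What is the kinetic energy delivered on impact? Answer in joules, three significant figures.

E ≈ 2.39 × 10^15 J

v = 20200 m/s.
Mass m = (π/6) ρ d³ = (π/6) × 1230 × (26.3)³ = 1.172 × 10^7 kg
E = ½ m v² = 0.5 × 1.172 × 10^7 × (20200)² = 2.391 × 10^15 J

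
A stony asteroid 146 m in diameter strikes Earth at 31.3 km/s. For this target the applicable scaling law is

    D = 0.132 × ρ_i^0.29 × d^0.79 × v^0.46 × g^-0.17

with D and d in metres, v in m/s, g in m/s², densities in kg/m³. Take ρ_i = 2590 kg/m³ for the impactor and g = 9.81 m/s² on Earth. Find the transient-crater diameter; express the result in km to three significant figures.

D ≈ 5.24 km

In SI units: v = 31300 m/s.
ρ_i^0.29 = 2590^0.29 = 9.769
d^0.79 = 146^0.79 = 51.27
v^0.46 = 31300^0.46 = 116.9
g^-0.17 = 9.81^-0.17 = 0.6783
D = 0.132 × 9.769 × 51.27 × 116.9 × 0.6783 = 5242 m
   = 5.242 km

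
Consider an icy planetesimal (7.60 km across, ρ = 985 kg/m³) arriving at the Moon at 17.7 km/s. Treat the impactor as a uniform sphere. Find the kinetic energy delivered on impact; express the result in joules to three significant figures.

d = 7600 m; v = 17700 m/s.
Mass m = (π/6) ρ d³ = (π/6) × 985 × (7600)³ = 2.264 × 10^14 kg
E = ½ m v² = 0.5 × 2.264 × 10^14 × (17700)² = 3.546 × 10^22 J

E ≈ 3.55 × 10^22 J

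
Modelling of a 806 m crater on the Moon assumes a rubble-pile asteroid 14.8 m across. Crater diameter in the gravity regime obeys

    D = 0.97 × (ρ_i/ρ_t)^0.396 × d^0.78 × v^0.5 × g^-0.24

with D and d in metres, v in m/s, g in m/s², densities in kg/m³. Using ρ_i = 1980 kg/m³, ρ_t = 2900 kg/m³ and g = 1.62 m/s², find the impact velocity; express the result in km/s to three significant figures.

v ≈ 17.6 km/s

Rearranging for v: v = [D / (0.97 · (1980/2900)^0.396 · 14.8^0.78 · 1.62^-0.24)]^(1/0.5).
(1980/2900)^0.396 = 0.8597
14.8^0.78 = 8.181
1.62^-0.24 = 0.8907
Denominator = 0.97 × 0.8597 × 8.181 × 0.8907 = 6.077
D / 6.077 = 806 / 6.077 = 132.6
v = 132.6^(1/0.5) = 132.6^2 = 17583 m/s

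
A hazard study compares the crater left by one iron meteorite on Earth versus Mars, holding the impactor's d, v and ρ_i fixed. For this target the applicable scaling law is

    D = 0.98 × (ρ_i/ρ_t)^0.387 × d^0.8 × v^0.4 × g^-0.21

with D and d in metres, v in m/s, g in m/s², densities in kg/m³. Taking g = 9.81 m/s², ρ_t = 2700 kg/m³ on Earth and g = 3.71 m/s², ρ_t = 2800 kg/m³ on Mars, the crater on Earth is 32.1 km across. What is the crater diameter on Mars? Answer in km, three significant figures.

The impactor-only factors (d, v, ρ_i) cancel in the ratio, leaving D_Mars/D_Earth = (g_Mars/g_Earth)^-0.21 · (ρ_t,Earth/ρ_t,Mars)^0.387.
(3.71/9.81)^-0.21 = 0.3782^-0.21 = 1.227
(2700/2800)^0.387 = 0.9643^0.387 = 0.9860
Ratio = 1.227 × 0.9860 = 1.210
D_Mars = 1.210 × 32.1 km = 38.8 km

D ≈ 38.8 km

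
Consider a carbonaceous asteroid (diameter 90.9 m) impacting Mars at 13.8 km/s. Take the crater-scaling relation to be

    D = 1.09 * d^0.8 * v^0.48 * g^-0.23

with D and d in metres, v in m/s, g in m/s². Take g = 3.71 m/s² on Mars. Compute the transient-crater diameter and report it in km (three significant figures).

In SI units: v = 13800 m/s.
d^0.8 = 90.9^0.8 = 36.89
v^0.48 = 13800^0.48 = 97.08
g^-0.23 = 3.71^-0.23 = 0.7397
D = 1.09 × 36.89 × 97.08 × 0.7397 = 2887 m
   = 2.887 km

D ≈ 2.89 km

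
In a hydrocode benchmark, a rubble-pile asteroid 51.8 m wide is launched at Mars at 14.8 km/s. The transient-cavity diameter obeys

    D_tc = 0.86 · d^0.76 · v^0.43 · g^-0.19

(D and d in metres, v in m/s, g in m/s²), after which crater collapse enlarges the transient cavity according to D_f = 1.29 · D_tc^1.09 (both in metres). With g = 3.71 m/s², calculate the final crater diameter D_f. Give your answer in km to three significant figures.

D_f ≈ 1.98 km

v = 14800 m/s.
d^0.76 = 51.8^0.76 = 20.09
v^0.43 = 14800^0.43 = 62.12
g^-0.19 = 3.71^-0.19 = 0.7795
D_tc = 0.86 × 20.09 × 62.12 × 0.7795 = 836.6 m
D_f = 1.29 × (836.6)^1.09 = 1978 m
     = 1.978 km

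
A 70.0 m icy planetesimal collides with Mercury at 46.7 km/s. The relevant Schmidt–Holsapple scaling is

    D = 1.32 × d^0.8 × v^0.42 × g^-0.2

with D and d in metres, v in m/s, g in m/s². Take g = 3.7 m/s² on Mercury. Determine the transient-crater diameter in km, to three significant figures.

In SI units: v = 46700 m/s.
d^0.8 = 70^0.8 = 29.93
v^0.42 = 46700^0.42 = 91.44
g^-0.2 = 3.7^-0.2 = 0.7698
D = 1.32 × 29.93 × 91.44 × 0.7698 = 2781 m
   = 2.781 km

D ≈ 2.78 km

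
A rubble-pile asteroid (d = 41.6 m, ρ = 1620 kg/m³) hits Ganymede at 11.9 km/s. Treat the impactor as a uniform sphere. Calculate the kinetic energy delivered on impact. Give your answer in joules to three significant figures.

E ≈ 4.32 × 10^15 J

v = 11900 m/s.
Mass m = (π/6) ρ d³ = (π/6) × 1620 × (41.6)³ = 6.107 × 10^7 kg
E = ½ m v² = 0.5 × 6.107 × 10^7 × (11900)² = 4.324 × 10^15 J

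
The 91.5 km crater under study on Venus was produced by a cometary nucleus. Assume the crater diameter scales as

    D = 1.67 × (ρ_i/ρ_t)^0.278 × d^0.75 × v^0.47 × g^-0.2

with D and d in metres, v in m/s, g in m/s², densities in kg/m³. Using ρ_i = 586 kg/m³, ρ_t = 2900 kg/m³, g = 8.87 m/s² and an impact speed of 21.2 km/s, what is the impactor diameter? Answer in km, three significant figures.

d ≈ 13.1 km

Rearranging for d: d = [D / (1.67 · (586/2900)^0.278 · 21200^0.47 · 8.87^-0.2)]^(1/0.75).
D = 91500 m.
(586/2900)^0.278 = 0.6411
21200^0.47 = 108.0
8.87^-0.2 = 0.6463
Denominator = 1.67 × 0.6411 × 108.0 × 0.6463 = 74.73
D / 74.73 = 91500 / 74.73 = 1224
d = 1224^(1/0.75) = 1224^1.3333 = 13090 m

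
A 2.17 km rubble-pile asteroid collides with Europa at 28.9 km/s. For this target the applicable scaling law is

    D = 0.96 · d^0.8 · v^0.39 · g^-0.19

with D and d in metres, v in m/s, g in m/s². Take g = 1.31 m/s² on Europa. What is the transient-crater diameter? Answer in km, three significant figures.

D ≈ 23.4 km

In SI units: d = 2170 m, v = 28900 m/s.
d^0.8 = 2170^0.8 = 466.8
v^0.39 = 28900^0.39 = 54.92
g^-0.19 = 1.31^-0.19 = 0.9500
D = 0.96 × 466.8 × 54.92 × 0.9500 = 23381 m
   = 23.38 km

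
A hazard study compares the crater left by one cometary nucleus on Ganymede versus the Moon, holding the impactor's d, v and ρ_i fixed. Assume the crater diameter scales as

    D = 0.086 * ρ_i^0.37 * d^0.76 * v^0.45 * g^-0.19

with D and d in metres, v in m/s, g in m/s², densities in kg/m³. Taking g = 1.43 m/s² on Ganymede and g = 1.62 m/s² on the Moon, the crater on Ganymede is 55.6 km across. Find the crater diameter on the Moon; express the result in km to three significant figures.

All impactor-dependent factors cancel in the ratio, leaving D_Moon/D_Ganymede = (g_Moon/g_Ganymede)^-0.19.
(1.62/1.43)^-0.19 = 1.133^-0.19 = 0.9766
D_Moon = 0.9766 × 55.6 km = 54.3 km

D ≈ 54.3 km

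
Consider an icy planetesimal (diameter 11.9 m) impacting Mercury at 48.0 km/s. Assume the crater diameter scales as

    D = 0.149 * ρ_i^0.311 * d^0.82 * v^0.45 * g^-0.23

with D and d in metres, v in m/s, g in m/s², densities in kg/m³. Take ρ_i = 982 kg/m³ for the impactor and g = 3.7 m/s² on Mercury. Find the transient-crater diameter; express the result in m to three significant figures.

In SI units: v = 48000 m/s.
ρ_i^0.311 = 982^0.311 = 8.522
d^0.82 = 11.9^0.82 = 7.620
v^0.45 = 48000^0.45 = 127.8
g^-0.23 = 3.7^-0.23 = 0.7401
D = 0.149 × 8.522 × 7.620 × 127.8 × 0.7401 = 915.2 m

D ≈ 915 m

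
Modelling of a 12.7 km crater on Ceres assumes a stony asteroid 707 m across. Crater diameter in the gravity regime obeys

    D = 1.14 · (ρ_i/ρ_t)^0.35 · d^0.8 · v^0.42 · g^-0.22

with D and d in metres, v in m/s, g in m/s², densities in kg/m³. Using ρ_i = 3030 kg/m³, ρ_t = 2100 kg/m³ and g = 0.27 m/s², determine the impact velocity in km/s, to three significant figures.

Rearranging for v: v = [D / (1.14 · (3030/2100)^0.35 · 707^0.8 · 0.27^-0.22)]^(1/0.42).
D = 12700 m.
(3030/2100)^0.35 = 1.137
707^0.8 = 190.3
0.27^-0.22 = 1.334
Denominator = 1.14 × 1.137 × 190.3 × 1.334 = 329.0
D / 329.0 = 12700 / 329.0 = 38.60
v = 38.60^(1/0.42) = 38.60^2.381 = 5993 m/s

v ≈ 5.99 km/s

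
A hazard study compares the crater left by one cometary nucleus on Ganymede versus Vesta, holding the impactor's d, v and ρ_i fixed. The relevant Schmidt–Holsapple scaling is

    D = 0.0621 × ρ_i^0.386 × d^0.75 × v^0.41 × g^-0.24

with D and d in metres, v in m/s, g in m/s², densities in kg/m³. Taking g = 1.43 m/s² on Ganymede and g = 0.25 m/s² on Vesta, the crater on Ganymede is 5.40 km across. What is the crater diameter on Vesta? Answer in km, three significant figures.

D ≈ 8.21 km

All impactor-dependent factors cancel in the ratio, leaving D_Vesta/D_Ganymede = (g_Vesta/g_Ganymede)^-0.24.
(0.25/1.43)^-0.24 = 0.1748^-0.24 = 1.520
D_Vesta = 1.520 × 5.40 km = 8.21 km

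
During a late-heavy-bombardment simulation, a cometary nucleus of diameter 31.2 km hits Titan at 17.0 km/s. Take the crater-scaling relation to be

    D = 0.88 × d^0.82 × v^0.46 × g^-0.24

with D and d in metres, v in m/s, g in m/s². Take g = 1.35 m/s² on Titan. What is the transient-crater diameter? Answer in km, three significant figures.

D ≈ 350 km

In SI units: d = 31200 m, v = 17000 m/s.
d^0.82 = 31200^0.82 = 4844
v^0.46 = 17000^0.46 = 88.31
g^-0.24 = 1.35^-0.24 = 0.9305
D = 0.88 × 4844 × 88.31 × 0.9305 = 3.503 × 10^5 m
   = 350.3 km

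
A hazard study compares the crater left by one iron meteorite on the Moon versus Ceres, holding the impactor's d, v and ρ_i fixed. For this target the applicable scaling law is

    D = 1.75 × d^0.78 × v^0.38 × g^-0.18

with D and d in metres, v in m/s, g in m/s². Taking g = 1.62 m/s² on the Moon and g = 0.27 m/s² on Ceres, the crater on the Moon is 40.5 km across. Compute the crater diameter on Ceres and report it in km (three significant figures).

All impactor-dependent factors cancel in the ratio, leaving D_Ceres/D_Moon = (g_Ceres/g_Moon)^-0.18.
(0.27/1.62)^-0.18 = 0.1667^-0.18 = 1.381
D_Ceres = 1.381 × 40.5 km = 55.9 km

D ≈ 55.9 km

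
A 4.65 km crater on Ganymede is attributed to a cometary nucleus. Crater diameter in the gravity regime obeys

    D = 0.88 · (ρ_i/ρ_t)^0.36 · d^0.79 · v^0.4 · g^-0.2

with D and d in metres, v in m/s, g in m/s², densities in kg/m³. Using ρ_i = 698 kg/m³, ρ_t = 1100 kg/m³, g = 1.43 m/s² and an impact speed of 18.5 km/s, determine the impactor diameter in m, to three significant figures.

d ≈ 480 m

Rearranging for d: d = [D / (0.88 · (698/1100)^0.36 · 18500^0.4 · 1.43^-0.2)]^(1/0.79).
D = 4650 m.
(698/1100)^0.36 = 0.8490
18500^0.4 = 50.92
1.43^-0.2 = 0.9310
Denominator = 0.88 × 0.8490 × 50.92 × 0.9310 = 35.42
D / 35.42 = 4650 / 35.42 = 131.3
d = 131.3^(1/0.79) = 131.3^1.2658 = 480.1 m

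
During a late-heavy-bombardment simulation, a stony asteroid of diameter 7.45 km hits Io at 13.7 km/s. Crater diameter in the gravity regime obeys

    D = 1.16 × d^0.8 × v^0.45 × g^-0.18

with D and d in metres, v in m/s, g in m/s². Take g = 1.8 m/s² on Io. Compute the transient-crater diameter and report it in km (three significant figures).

D ≈ 95.0 km

In SI units: d = 7450 m, v = 13700 m/s.
d^0.8 = 7450^0.8 = 1252
v^0.45 = 13700^0.45 = 72.70
g^-0.18 = 1.8^-0.18 = 0.8996
D = 1.16 × 1252 × 72.70 × 0.8996 = 94983 m
   = 94.98 km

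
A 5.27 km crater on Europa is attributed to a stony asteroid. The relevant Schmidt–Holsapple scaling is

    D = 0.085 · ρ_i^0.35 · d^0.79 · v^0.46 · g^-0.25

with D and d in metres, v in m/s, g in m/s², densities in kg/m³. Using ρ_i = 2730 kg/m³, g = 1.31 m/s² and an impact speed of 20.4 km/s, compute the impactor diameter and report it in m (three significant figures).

Rearranging for d: d = [D / (0.085 · 2730^0.35 · 20400^0.46 · 1.31^-0.25)]^(1/0.79).
D = 5270 m.
2730^0.35 = 15.95
20400^0.46 = 96.04
1.31^-0.25 = 0.9347
Denominator = 0.085 × 15.95 × 96.04 × 0.9347 = 121.7
D / 121.7 = 5270 / 121.7 = 43.30
d = 43.30^(1/0.79) = 43.30^1.2658 = 117.9 m

d ≈ 118 m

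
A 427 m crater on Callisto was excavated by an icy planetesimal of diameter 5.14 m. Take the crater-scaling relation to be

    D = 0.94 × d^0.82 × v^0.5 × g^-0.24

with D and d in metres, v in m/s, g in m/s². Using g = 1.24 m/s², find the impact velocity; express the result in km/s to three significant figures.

Rearranging for v: v = [D / (0.94 · 5.14^0.82 · 1.24^-0.24)]^(1/0.5).
5.14^0.82 = 3.828
1.24^-0.24 = 0.9497
Denominator = 0.94 × 3.828 × 0.9497 = 3.417
D / 3.417 = 427 / 3.417 = 125.0
v = 125.0^(1/0.5) = 125.0^2 = 15625 m/s

v ≈ 15.6 km/s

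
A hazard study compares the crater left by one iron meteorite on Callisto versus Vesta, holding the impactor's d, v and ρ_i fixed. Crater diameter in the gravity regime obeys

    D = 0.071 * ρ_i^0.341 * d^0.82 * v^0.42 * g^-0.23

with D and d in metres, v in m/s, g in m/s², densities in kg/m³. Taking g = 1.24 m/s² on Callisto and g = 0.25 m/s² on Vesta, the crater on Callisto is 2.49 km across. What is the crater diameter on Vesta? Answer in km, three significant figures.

D ≈ 3.60 km

All impactor-dependent factors cancel in the ratio, leaving D_Vesta/D_Callisto = (g_Vesta/g_Callisto)^-0.23.
(0.25/1.24)^-0.23 = 0.2016^-0.23 = 1.445
D_Vesta = 1.445 × 2.49 km = 3.60 km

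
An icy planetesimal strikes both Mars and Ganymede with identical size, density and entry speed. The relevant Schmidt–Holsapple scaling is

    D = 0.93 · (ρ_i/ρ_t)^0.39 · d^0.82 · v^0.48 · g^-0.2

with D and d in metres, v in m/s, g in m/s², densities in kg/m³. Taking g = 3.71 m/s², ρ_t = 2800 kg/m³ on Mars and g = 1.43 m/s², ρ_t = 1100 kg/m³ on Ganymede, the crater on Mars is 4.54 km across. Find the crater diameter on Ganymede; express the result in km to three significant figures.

The impactor-only factors (d, v, ρ_i) cancel in the ratio, leaving D_Ganymede/D_Mars = (g_Ganymede/g_Mars)^-0.2 · (ρ_t,Mars/ρ_t,Ganymede)^0.39.
(1.43/3.71)^-0.2 = 0.3854^-0.2 = 1.210
(2800/1100)^0.39 = 2.545^0.39 = 1.440
Ratio = 1.210 × 1.440 = 1.742
D_Ganymede = 1.742 × 4.54 km = 7.91 km

D ≈ 7.91 km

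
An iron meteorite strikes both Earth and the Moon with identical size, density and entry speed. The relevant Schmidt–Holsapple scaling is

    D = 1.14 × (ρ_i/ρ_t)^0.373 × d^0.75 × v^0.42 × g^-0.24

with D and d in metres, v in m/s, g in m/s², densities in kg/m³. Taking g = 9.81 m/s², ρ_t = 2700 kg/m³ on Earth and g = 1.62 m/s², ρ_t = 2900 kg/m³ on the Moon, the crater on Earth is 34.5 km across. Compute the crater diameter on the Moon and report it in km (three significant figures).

The impactor-only factors (d, v, ρ_i) cancel in the ratio, leaving D_Moon/D_Earth = (g_Moon/g_Earth)^-0.24 · (ρ_t,Earth/ρ_t,Moon)^0.373.
(1.62/9.81)^-0.24 = 0.1651^-0.24 = 1.541
(2700/2900)^0.373 = 0.9310^0.373 = 0.9737
Ratio = 1.541 × 0.9737 = 1.500
D_Moon = 1.500 × 34.5 km = 51.8 km

D ≈ 51.8 km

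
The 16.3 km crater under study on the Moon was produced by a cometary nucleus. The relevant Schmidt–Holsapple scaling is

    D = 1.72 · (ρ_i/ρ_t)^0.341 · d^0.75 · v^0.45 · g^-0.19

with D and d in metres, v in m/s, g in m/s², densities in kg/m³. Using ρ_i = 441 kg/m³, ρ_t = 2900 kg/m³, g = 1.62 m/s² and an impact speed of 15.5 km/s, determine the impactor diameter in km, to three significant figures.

d ≈ 1.63 km

Rearranging for d: d = [D / (1.72 · (441/2900)^0.341 · 15500^0.45 · 1.62^-0.19)]^(1/0.75).
D = 16300 m.
(441/2900)^0.341 = 0.5261
15500^0.45 = 76.85
1.62^-0.19 = 0.9124
Denominator = 1.72 × 0.5261 × 76.85 × 0.9124 = 63.45
D / 63.45 = 16300 / 63.45 = 256.9
d = 256.9^(1/0.75) = 256.9^1.3333 = 1633 m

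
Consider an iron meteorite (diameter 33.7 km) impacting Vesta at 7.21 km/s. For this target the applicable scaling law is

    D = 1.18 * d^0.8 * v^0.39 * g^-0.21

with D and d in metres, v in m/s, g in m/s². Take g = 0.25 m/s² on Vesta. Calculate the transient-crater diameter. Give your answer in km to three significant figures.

D ≈ 211 km

In SI units: d = 33700 m, v = 7210 m/s.
d^0.8 = 33700^0.8 = 4189
v^0.39 = 7210^0.39 = 31.96
g^-0.21 = 0.25^-0.21 = 1.338
D = 1.18 × 4189 × 31.96 × 1.338 = 2.114 × 10^5 m
   = 211.4 km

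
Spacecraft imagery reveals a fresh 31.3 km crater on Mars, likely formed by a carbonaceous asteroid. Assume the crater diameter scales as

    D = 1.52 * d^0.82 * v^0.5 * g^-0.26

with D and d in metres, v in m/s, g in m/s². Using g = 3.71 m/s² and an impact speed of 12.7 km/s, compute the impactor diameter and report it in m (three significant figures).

Rearranging for d: d = [D / (1.52 · 12700^0.5 · 3.71^-0.26)]^(1/0.82).
D = 31300 m.
12700^0.5 = 112.7
3.71^-0.26 = 0.7112
Denominator = 1.52 × 112.7 × 0.7112 = 121.8
D / 121.8 = 31300 / 121.8 = 257.0
d = 257.0^(1/0.82) = 257.0^1.2195 = 868.8 m

d ≈ 869 m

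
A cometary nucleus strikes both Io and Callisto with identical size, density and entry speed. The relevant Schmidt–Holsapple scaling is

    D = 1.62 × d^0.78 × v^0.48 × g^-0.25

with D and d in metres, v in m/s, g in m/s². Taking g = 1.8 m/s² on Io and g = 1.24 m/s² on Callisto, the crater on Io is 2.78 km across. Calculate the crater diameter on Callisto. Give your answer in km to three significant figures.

All impactor-dependent factors cancel in the ratio, leaving D_Callisto/D_Io = (g_Callisto/g_Io)^-0.25.
(1.24/1.8)^-0.25 = 0.6889^-0.25 = 1.098
D_Callisto = 1.098 × 2.78 km = 3.05 km

D ≈ 3.05 km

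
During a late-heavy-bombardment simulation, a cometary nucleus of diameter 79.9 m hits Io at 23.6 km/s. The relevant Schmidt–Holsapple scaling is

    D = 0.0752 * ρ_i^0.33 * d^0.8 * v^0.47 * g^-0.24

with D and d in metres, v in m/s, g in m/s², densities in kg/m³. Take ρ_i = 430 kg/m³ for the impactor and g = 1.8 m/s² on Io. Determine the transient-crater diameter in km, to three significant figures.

D ≈ 1.83 km

In SI units: v = 23600 m/s.
ρ_i^0.33 = 430^0.33 = 7.397
d^0.8 = 79.9^0.8 = 33.27
v^0.47 = 23600^0.47 = 113.6
g^-0.24 = 1.8^-0.24 = 0.8684
D = 0.0752 × 7.397 × 33.27 × 113.6 × 0.8684 = 1826 m
   = 1.826 km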